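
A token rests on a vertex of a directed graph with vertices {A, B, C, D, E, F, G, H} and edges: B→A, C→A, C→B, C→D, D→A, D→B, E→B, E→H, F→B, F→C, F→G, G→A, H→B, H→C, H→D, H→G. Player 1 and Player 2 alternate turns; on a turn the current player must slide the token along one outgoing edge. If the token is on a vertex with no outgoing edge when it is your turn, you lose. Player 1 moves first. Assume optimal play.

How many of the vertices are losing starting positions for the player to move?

Label each position W (a win for the player to move) or L (a loss). A position with no legal move is L; any other position is W exactly when some move reaches an L, and L when every move reaches a W.
Every edge goes from a vertex to one that appears earlier in the order A, B, D, G, C, F, H, E, so processing vertices in that order labels each vertex after all of its successors.
A: no outgoing edge → L
B: →A(L), so W
D: →A(L), so W
G: →A(L), so W
C: →A(L), so W
F: →C(W), G(W), B(W) — all W, so L
H: →C(W), G(W), D(W), B(W) — all W, so L
E: →H(L), so W
The L vertices are A, F, H; that is 3 in all.

3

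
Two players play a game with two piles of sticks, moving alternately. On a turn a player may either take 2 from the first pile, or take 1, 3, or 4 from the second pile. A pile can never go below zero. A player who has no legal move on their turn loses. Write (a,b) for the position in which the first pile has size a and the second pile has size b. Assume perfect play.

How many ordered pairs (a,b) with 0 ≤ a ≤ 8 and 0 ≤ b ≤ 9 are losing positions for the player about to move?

Build the W/L table. Terminal = L. A non-terminal position is W if it has a move to some L; otherwise it is L.
Every move lowers a or b (never raises either), so fill the grid row by row in increasing a, and left to right within a row: each cell's successors are then already labelled.
      b=0  b=1  b=2  b=3  b=4  b=5  b=6  b=7  b=8  b=9
a=0:    L    W    L    W    W    W    W    L    W    L
a=1:    L    W    L    W    W    W    W    L    W    L
a=2:    W    L    W    L    W    W    W    W    L    W
a=3:    W    L    W    L    W    W    W    W    L    W
a=4:    L    W    L    W    W    W    W    L    W    L
a=5:    L    W    L    W    W    W    W    L    W    L
a=6:    W    L    W    L    W    W    W    W    L    W
a=7:    W    L    W    L    W    W    W    W    L    W
a=8:    L    W    L    W    W    W    W    L    W    L
Cells with no legal move (terminal, hence L): (0,0), (1,0).
The remaining L cells, each justified by listing all of its moves:
(0,2): L (sole option (0,1)(W) is W)
(0,7): L (options (0,6)(W), (0,4)(W), (0,3)(W) are all W)
(0,9): L (options (0,8)(W), (0,6)(W), (0,5)(W) are all W)
(1,2): L (sole option (1,1)(W) is W)
(1,7): L (options (1,6)(W), (1,4)(W), (1,3)(W) are all W)
(1,9): L (options (1,8)(W), (1,6)(W), (1,5)(W) are all W)
(2,1): L (options (0,1)(W), (2,0)(W) are all W)
(2,3): L (options (0,3)(W), (2,2)(W), (2,0)(W) are all W)
(2,8): L (options (0,8)(W), (2,7)(W), (2,5)(W), (2,4)(W) are all W)
(3,1): L (options (1,1)(W), (3,0)(W) are all W)
(3,3): L (options (1,3)(W), (3,2)(W), (3,0)(W) are all W)
(3,8): L (options (1,8)(W), (3,7)(W), (3,5)(W), (3,4)(W) are all W)
(4,0): L (sole option (2,0)(W) is W)
(4,2): L (options (2,2)(W), (4,1)(W) are all W)
(4,7): L (options (2,7)(W), (4,6)(W), (4,4)(W), (4,3)(W) are all W)
(4,9): L (options (2,9)(W), (4,8)(W), (4,6)(W), (4,5)(W) are all W)
(5,0): L (sole option (3,0)(W) is W)
(5,2): L (options (3,2)(W), (5,1)(W) are all W)
(5,7): L (options (3,7)(W), (5,6)(W), (5,4)(W), (5,3)(W) are all W)
(5,9): L (options (3,9)(W), (5,8)(W), (5,6)(W), (5,5)(W) are all W)
(6,1): L (options (4,1)(W), (6,0)(W) are all W)
(6,3): L (options (4,3)(W), (6,2)(W), (6,0)(W) are all W)
(6,8): L (options (4,8)(W), (6,7)(W), (6,5)(W), (6,4)(W) are all W)
(7,1): L (options (5,1)(W), (7,0)(W) are all W)
(7,3): L (options (5,3)(W), (7,2)(W), (7,0)(W) are all W)
(7,8): L (options (5,8)(W), (7,7)(W), (7,5)(W), (7,4)(W) are all W)
(8,0): L (sole option (6,0)(W) is W)
(8,2): L (options (6,2)(W), (8,1)(W) are all W)
(8,7): L (options (6,7)(W), (8,6)(W), (8,4)(W), (8,3)(W) are all W)
(8,9): L (options (6,9)(W), (8,8)(W), (8,6)(W), (8,5)(W) are all W)
Every other cell has at least one move into one of the L cells above, so it is W.
L cells per row: a=0: 4, a=1: 4, a=2: 3, a=3: 3, a=4: 4, a=5: 4, a=6: 3, a=7: 3, a=8: 4; total 32.

32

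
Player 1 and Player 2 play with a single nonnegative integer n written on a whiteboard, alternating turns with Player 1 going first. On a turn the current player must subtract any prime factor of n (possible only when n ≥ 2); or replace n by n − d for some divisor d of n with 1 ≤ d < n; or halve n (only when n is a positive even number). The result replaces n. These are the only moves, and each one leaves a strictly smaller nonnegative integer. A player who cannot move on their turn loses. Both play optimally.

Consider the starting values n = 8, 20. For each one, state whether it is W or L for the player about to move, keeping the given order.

Use the standard recursion: the mover loses at a terminal position; elsewhere, the mover wins exactly when some move hands the opponent an L position.
n=0: no move → L
n=1: no move → L
n=2: can move to 0, which is L ⇒ W
n=3: can move to 0, which is L ⇒ W
n=4: moves to 2(W), 3(W); every one is W ⇒ L
n=5: can move to 0, which is L ⇒ W
n=6: can move to 4, which is L ⇒ W
n=7: can move to 0, which is L ⇒ W
n=8: can move to 4, which is L ⇒ W
n=9: moves to 6(W), 8(W); every one is W ⇒ L
n=10: can move to 9, which is L ⇒ W
n=11: can move to 0, which is L ⇒ W
n=12: can move to 9, which is L ⇒ W
n=13: can move to 0, which is L ⇒ W
n=14: moves to 7(W), 12(W), 13(W); every one is W ⇒ L
n=15: can move to 14, which is L ⇒ W
n=16: can move to 14, which is L ⇒ W
n=17: can move to 0, which is L ⇒ W
n=18: can move to 9, which is L ⇒ W
n=19: can move to 0, which is L ⇒ W
n=20: moves to 10(W), 15(W), 16(W), 18(W), 19(W); every one is W ⇒ L

8: W, 20: L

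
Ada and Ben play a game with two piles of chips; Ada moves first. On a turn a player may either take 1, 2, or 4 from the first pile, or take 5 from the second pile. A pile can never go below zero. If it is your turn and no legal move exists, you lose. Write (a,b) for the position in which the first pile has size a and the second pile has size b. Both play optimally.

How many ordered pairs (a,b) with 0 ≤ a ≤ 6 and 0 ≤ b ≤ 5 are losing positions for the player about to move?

Label each position W (a win for the player to move) or L (a loss). A position with no legal move is L; any other position is W exactly when some move reaches an L, and L when every move reaches a W.
Every move lowers a or b (never raises either), so fill the grid row by row in increasing a, and left to right within a row: each cell's successors are then already labelled.
      b=0  b=1  b=2  b=3  b=4  b=5
a=0:    L    L    L    L    L    W
a=1:    W    W    W    W    W    L
a=2:    W    W    W    W    W    W
a=3:    L    L    L    L    L    W
a=4:    W    W    W    W    W    L
a=5:    W    W    W    W    W    W
a=6:    L    L    L    L    L    W
Cells with no legal move (terminal, hence L): (0,0), (0,1), (0,2), (0,3), (0,4).
The remaining L cells, each justified by listing all of its moves:
(1,5): only reaches (0,5)(W), (1,0)(W), all W → L
(3,0): only reaches (2,0)(W), (1,0)(W), all W → L
(3,1): only reaches (2,1)(W), (1,1)(W), all W → L
(3,2): only reaches (2,2)(W), (1,2)(W), all W → L
(3,3): only reaches (2,3)(W), (1,3)(W), all W → L
(3,4): only reaches (2,4)(W), (1,4)(W), all W → L
(4,5): only reaches (3,5)(W), (2,5)(W), (0,5)(W), (4,0)(W), all W → L
(6,0): only reaches (5,0)(W), (4,0)(W), (2,0)(W), all W → L
(6,1): only reaches (5,1)(W), (4,1)(W), (2,1)(W), all W → L
(6,2): only reaches (5,2)(W), (4,2)(W), (2,2)(W), all W → L
(6,3): only reaches (5,3)(W), (4,3)(W), (2,3)(W), all W → L
(6,4): only reaches (5,4)(W), (4,4)(W), (2,4)(W), all W → L
Every other cell has at least one move into one of the L cells above, so it is W.
L cells per row: a=0: 5, a=1: 1, a=2: 0, a=3: 5, a=4: 1, a=5: 0, a=6: 5; total 17.

17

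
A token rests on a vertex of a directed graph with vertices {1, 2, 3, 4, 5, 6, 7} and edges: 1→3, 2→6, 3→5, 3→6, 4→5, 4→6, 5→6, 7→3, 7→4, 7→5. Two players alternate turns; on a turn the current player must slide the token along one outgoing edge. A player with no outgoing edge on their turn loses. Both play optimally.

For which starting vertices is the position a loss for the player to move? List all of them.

1, 6, 7

Build the W/L table. Terminal = L. A non-terminal position is W if it has a move to some L; otherwise it is L.
Every edge goes from a vertex to one that appears earlier in the order 6, 5, 4, 3, 2, 7, 1, so processing vertices in that order labels each vertex after all of its successors.
6: no outgoing edge → L
5: →6(L), so W
4: →6(L), so W
3: →6(L), so W
2: →6(L), so W
7: →3(W), 4(W), 5(W) — all W, so L
1: →3(W) only, which is W, so L
The losing starting vertices are exactly the entries labelled L in this table (3 of them).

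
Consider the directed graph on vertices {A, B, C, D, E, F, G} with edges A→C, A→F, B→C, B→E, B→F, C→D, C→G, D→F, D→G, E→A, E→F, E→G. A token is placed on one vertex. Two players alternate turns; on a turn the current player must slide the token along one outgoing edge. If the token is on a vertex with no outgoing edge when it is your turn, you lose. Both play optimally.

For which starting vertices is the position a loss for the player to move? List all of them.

F, G

Build the W/L table. Terminal = L. A non-terminal position is W if it has a move to some L; otherwise it is L.
Every edge goes from a vertex to one that appears earlier in the order F, G, D, C, A, E, B, so processing vertices in that order labels each vertex after all of its successors.
F: no outgoing edge → L
G: no outgoing edge → L
D: W (go to G, an L position)
C: W (go to G, an L position)
A: W (go to F, an L position)
E: W (go to G, an L position)
B: W (go to F, an L position)
The losing starting vertices are exactly the entries labelled L in this table (2 of them).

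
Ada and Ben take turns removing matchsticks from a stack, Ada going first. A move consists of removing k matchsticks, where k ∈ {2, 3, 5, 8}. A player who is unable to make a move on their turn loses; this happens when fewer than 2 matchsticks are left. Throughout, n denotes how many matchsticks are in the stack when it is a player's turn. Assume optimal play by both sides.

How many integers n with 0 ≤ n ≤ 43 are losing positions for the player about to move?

Label each position W (a win for the player to move) or L (a loss). A position with no legal move is L; any other position is W exactly when some move reaches an L, and L when every move reaches a W.
n=0: no move → L
n=1: no move → L
n=2: reaches L-position 0 → W
n=3: reaches L-position 1 → W
n=4: reaches L-position 1 → W
n=5: reaches L-position 0 → W
n=6: reaches L-position 1 → W
n=7: only reaches 5(W), 4(W), 2(W), all W → L
n=8: reaches L-position 0 → W
n=9: reaches L-position 7 → W
n=10: reaches L-position 7 → W
n=11: only reaches 9(W), 8(W), 6(W), 3(W), all W → L
n=12: reaches L-position 7 → W
n=13: reaches L-position 11 → W
n=14: reaches L-position 11 → W
n=15: reaches L-position 7 → W
n=16: reaches L-position 11 → W
n=17: only reaches 15(W), 14(W), 12(W), 9(W), all W → L
n=18: only reaches 16(W), 15(W), 13(W), 10(W), all W → L
n=19: reaches L-position 17 → W
n=20: reaches L-position 18 → W
n=21: reaches L-position 18 → W
n=22: reaches L-position 17 → W
n=23: reaches L-position 18 → W
n=24: only reaches 22(W), 21(W), 19(W), 16(W), all W → L
n=25: reaches L-position 17 → W
n=26: reaches L-position 24 → W
n=27: reaches L-position 24 → W
n=28: only reaches 26(W), 25(W), 23(W), 20(W), all W → L
n=29: reaches L-position 24 → W
n=30: reaches L-position 28 → W
n=31: reaches L-position 28 → W
n=32: reaches L-position 24 → W
n=33: reaches L-position 28 → W
n=34: only reaches 32(W), 31(W), 29(W), 26(W), all W → L
n=35: only reaches 33(W), 32(W), 30(W), 27(W), all W → L
n=36: reaches L-position 34 → W
n=37: reaches L-position 35 → W
n=38: reaches L-position 35 → W
n=39: reaches L-position 34 → W
n=40: reaches L-position 35 → W
n=41: only reaches 39(W), 38(W), 36(W), 33(W), all W → L
n=42: reaches L-position 34 → W
n=43: reaches L-position 41 → W
L entries with 0 ≤ n ≤ 43: n = 0, 1, 7, 11, 17, 18, 24, 28, 34, 35, 41; that makes 11.

11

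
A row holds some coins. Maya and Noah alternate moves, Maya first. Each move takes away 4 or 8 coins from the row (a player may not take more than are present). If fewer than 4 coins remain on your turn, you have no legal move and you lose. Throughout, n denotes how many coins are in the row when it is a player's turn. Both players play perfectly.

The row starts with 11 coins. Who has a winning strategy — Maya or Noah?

Maya wins.

Build the W/L table. Terminal = L. A non-terminal position is W if it has a move to some L; otherwise it is L.
n=0: no move → L
n=1: no move → L
n=2: no move → L
n=3: no move → L
n=4: →0(L), so W
n=5: →1(L), so W
n=6: →2(L), so W
n=7: →3(L), so W
n=8: →0(L), so W
n=9: →1(L), so W
n=10: →2(L), so W
n=11: →3(L), so W
From 11 Maya can remove 8, leaving 3, reaching an L position.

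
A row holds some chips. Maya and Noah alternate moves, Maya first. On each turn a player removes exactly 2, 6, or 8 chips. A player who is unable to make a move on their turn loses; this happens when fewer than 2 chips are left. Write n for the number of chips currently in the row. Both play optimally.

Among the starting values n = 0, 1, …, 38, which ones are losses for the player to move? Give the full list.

0, 1, 4, 5, 14, 15, 18, 19, 28, 29, 32, 33

Positions with no move are L. A position that does have a move is losing for the player to move precisely when every available move leads to a winning position for the opponent. Fill in the labels:
n=0: no move → L
n=1: no move → L
n=2: W (go to 0, an L position)
n=3: W (go to 1, an L position)
n=4: L (sole option 2(W) is W)
n=5: L (sole option 3(W) is W)
n=6: W (go to 4, an L position)
n=7: W (go to 5, an L position)
n=8: W (go to 0, an L position)
n=9: W (go to 1, an L position)
n=10: W (go to 4, an L position)
n=11: W (go to 5, an L position)
n=12: W (go to 4, an L position)
n=13: W (go to 5, an L position)
n=14: L (options 12(W), 8(W), 6(W) are all W)
n=15: L (options 13(W), 9(W), 7(W) are all W)
n=16: W (go to 14, an L position)
n=17: W (go to 15, an L position)
n=18: L (options 16(W), 12(W), 10(W) are all W)
n=19: L (options 17(W), 13(W), 11(W) are all W)
n=20: W (go to 18, an L position)
n=21: W (go to 19, an L position)
n=22: W (go to 14, an L position)
n=23: W (go to 15, an L position)
n=24: W (go to 18, an L position)
n=25: W (go to 19, an L position)
n=26: W (go to 18, an L position)
n=27: W (go to 19, an L position)
n=28: L (options 26(W), 22(W), 20(W) are all W)
n=29: L (options 27(W), 23(W), 21(W) are all W)
n=30: W (go to 28, an L position)
n=31: W (go to 29, an L position)
n=32: L (options 30(W), 26(W), 24(W) are all W)
n=33: L (options 31(W), 27(W), 25(W) are all W)
n=34: W (go to 32, an L position)
n=35: W (go to 33, an L position)
n=36: W (go to 28, an L position)
n=37: W (go to 29, an L position)
n=38: W (go to 32, an L position)
Reading off the rows marked L gives the requested list; there are 12 such values of n.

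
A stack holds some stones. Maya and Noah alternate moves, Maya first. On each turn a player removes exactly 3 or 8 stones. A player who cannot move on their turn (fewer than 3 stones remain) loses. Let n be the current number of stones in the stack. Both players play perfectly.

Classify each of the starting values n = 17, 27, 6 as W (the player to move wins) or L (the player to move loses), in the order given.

17: L, 27: W, 6: L

Build the W/L table. Terminal = L. A non-terminal position is W if it has a move to some L; otherwise it is L.
n=0: no move → L
n=1: no move → L
n=2: no move → L
n=3: reaches L-position 0 → W
n=4: reaches L-position 1 → W
n=5: reaches L-position 2 → W
n=6: only reaches 3(W), which is W → L
n=7: only reaches 4(W), which is W → L
n=8: reaches L-position 0 → W
n=9: reaches L-position 6 → W
n=10: reaches L-position 7 → W
n=11: only reaches 8(W), 3(W), all W → L
n=12: only reaches 9(W), 4(W), all W → L
n=13: only reaches 10(W), 5(W), all W → L
n=14: reaches L-position 11 → W
n=15: reaches L-position 12 → W
n=16: reaches L-position 13 → W
n=17: only reaches 14(W), 9(W), all W → L
n=18: only reaches 15(W), 10(W), all W → L
n=19: reaches L-position 11 → W
n=20: reaches L-position 17 → W
n=21: reaches L-position 18 → W
n=22: only reaches 19(W), 14(W), all W → L
n=23: only reaches 20(W), 15(W), all W → L
n=24: only reaches 21(W), 16(W), all W → L
n=25: reaches L-position 22 → W
n=26: reaches L-position 23 → W
n=27: reaches L-position 24 → W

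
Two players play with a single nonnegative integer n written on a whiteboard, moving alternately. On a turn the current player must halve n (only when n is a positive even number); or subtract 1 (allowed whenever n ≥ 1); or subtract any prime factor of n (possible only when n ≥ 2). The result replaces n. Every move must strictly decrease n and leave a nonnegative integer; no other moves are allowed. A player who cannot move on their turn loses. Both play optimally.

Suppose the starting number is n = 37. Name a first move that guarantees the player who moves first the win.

Build the W/L table. Terminal = L. A non-terminal position is W if it has a move to some L; otherwise it is L.
n=0: no move → L
n=1: W (go to 0, an L position)
n=2: W (go to 0, an L position)
n=3: W (go to 0, an L position)
n=4: L (options 2(W), 3(W) are all W)
n=5: W (go to 0, an L position)
n=6: W (go to 4, an L position)
n=7: W (go to 0, an L position)
n=8: W (go to 4, an L position)
n=9: L (options 6(W), 8(W) are all W)
n=10: W (go to 9, an L position)
n=11: W (go to 0, an L position)
n=12: W (go to 9, an L position)
n=13: W (go to 0, an L position)
n=14: L (options 7(W), 12(W), 13(W) are all W)
n=15: W (go to 14, an L position)
n=16: W (go to 14, an L position)
n=17: W (go to 0, an L position)
n=18: W (go to 9, an L position)
n=19: W (go to 0, an L position)
n=20: L (options 10(W), 15(W), 18(W), 19(W) are all W)
n=21: W (go to 14, an L position)
n=22: W (go to 20, an L position)
n=23: W (go to 0, an L position)
n=24: L (options 12(W), 21(W), 22(W), 23(W) are all W)
n=25: W (go to 20, an L position)
n=26: W (go to 24, an L position)
n=27: W (go to 24, an L position)
n=28: W (go to 14, an L position)
n=29: W (go to 0, an L position)
n=30: L (options 15(W), 25(W), 27(W), 28(W), 29(W) are all W)
n=31: W (go to 0, an L position)
n=32: W (go to 30, an L position)
n=33: W (go to 30, an L position)
n=34: L (options 17(W), 32(W), 33(W) are all W)
n=35: W (go to 30, an L position)
n=36: W (go to 34, an L position)
n=37: W (go to 0, an L position)
From 37, the L positions reachable in one move are: 0.

Move to 0.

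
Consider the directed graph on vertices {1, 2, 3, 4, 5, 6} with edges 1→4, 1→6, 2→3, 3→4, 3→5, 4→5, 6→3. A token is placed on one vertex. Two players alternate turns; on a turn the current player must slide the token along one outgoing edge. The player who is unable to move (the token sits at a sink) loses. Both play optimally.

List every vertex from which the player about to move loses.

Build the W/L table. Terminal = L. A non-terminal position is W if it has a move to some L; otherwise it is L.
Every edge goes from a vertex to one that appears earlier in the order 5, 4, 3, 2, 6, 1, so processing vertices in that order labels each vertex after all of its successors.
5: no outgoing edge → L
4: W (go to 5, an L position)
3: W (go to 5, an L position)
2: L (sole option 3(W) is W)
6: L (sole option 3(W) is W)
1: W (go to 6, an L position)
Reading off the rows marked L gives the requested list; there are 3 such vertices.

2, 5, 6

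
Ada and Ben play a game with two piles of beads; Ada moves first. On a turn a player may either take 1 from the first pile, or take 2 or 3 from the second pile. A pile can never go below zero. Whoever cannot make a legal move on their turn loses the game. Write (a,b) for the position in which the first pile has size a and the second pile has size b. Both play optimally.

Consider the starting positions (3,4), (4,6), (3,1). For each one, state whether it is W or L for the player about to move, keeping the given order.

Classify positions by backward induction: terminal positions (no move available) are L. From any other position, the mover wins iff some move reaches an L.
No move ever increases a pile, so every position that can arise here has a ≤ 4 and b ≤ 6; it is enough to label the cells with 0 ≤ a ≤ 4 and 0 ≤ b ≤ 6.
Every move lowers a or b (never raises either), so fill the grid row by row in increasing a, and left to right within a row: each cell's successors are then already labelled.
      b=0  b=1  b=2  b=3  b=4  b=5  b=6
a=0:    L    L    W    W    W    L    L
a=1:    W    W    L    L    W    W    W
a=2:    L    L    W    W    W    L    L
a=3:    W    W    L    L    W    W    W
a=4:    L    L    W    W    W    L    L
Cells with no legal move (terminal, hence L): (0,0), (0,1).
The remaining L cells, each justified by listing all of its moves:
(0,5): only reaches (0,3)(W), (0,2)(W), all W → L
(0,6): only reaches (0,4)(W), (0,3)(W), all W → L
(1,2): only reaches (0,2)(W), (1,0)(W), all W → L
(1,3): only reaches (0,3)(W), (1,1)(W), (1,0)(W), all W → L
(2,0): only reaches (1,0)(W), which is W → L
(2,1): only reaches (1,1)(W), which is W → L
(2,5): only reaches (1,5)(W), (2,3)(W), (2,2)(W), all W → L
(2,6): only reaches (1,6)(W), (2,4)(W), (2,3)(W), all W → L
(3,2): only reaches (2,2)(W), (3,0)(W), all W → L
(3,3): only reaches (2,3)(W), (3,1)(W), (3,0)(W), all W → L
(4,0): only reaches (3,0)(W), which is W → L
(4,1): only reaches (3,1)(W), which is W → L
(4,5): only reaches (3,5)(W), (4,3)(W), (4,2)(W), all W → L
(4,6): only reaches (3,6)(W), (4,4)(W), (4,3)(W), all W → L
Every other cell has at least one move into one of the L cells above, so it is W.
(3,4): the move to (3,2) reaches an L cell, so W
(4,6): one of the L cells justified above, so L
(3,1): the move to (2,1) reaches an L cell, so W

(3,4): W, (4,6): L, (3,1): W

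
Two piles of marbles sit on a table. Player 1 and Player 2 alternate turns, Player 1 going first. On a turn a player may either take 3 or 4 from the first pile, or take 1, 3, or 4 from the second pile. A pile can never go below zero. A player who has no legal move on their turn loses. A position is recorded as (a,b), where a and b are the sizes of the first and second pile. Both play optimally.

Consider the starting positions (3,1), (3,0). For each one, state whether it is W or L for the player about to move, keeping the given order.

(3,1): L, (3,0): W

Build the W/L table. Terminal = L. A non-terminal position is W if it has a move to some L; otherwise it is L.
No move ever increases a pile, so every position that can arise here has a ≤ 3 and b ≤ 1; it is enough to label the cells with 0 ≤ a ≤ 3 and 0 ≤ b ≤ 1.
Every move lowers a or b (never raises either), so fill the grid row by row in increasing a, and left to right within a row: each cell's successors are then already labelled.
      b=0  b=1
a=0:    L    W
a=1:    L    W
a=2:    L    W
a=3:    W    L
Cells with no legal move (terminal, hence L): (0,0), (1,0), (2,0).
The remaining L cells, each justified by listing all of its moves:
(3,1): →(0,1)(W), (3,0)(W) — all W, so L
Every other cell has at least one move into one of the L cells above, so it is W.
(3,1): one of the L cells justified above, so L
(3,0): the move to (0,0) reaches an L cell, so W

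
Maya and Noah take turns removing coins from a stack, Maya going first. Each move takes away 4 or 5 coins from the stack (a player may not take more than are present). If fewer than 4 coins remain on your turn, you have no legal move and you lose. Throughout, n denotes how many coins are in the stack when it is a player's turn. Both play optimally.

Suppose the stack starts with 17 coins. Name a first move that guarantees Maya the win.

Remove 5, leaving 12.

Classify positions by backward induction: terminal positions (no move available) are L. From any other position, the mover wins iff some move reaches an L.
n=0: no move → L
n=1: no move → L
n=2: no move → L
n=3: no move → L
n=4: reaches L-position 0 → W
n=5: reaches L-position 1 → W
n=6: reaches L-position 2 → W
n=7: reaches L-position 3 → W
n=8: reaches L-position 3 → W
n=9: only reaches 5(W), 4(W), all W → L
n=10: only reaches 6(W), 5(W), all W → L
n=11: only reaches 7(W), 6(W), all W → L
n=12: only reaches 8(W), 7(W), all W → L
n=13: reaches L-position 9 → W
n=14: reaches L-position 10 → W
n=15: reaches L-position 11 → W
n=16: reaches L-position 12 → W
n=17: reaches L-position 12 → W
From 17, the L positions reachable in one move are: 12.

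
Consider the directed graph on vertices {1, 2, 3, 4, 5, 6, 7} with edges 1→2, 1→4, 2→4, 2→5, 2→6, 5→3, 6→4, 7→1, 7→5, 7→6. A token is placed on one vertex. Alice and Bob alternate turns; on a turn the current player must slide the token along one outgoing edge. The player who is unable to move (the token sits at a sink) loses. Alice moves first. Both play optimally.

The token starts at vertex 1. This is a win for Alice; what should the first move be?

Move to 4.

Use the standard recursion: the mover loses at a terminal position; elsewhere, the mover wins exactly when some move hands the opponent an L position.
Every edge goes from a vertex to one that appears earlier in the order 3, 4, 5, 6, 2, 1, 7, so processing vertices in that order labels each vertex after all of its successors.
3: no outgoing edge → L
4: no outgoing edge → L
5: →3(L), so W
6: →4(L), so W
2: →4(L), so W
1: →4(L), so W
7: →1(W), 6(W), 5(W) — all W, so L
From 1, the L positions reachable in one move are: 4.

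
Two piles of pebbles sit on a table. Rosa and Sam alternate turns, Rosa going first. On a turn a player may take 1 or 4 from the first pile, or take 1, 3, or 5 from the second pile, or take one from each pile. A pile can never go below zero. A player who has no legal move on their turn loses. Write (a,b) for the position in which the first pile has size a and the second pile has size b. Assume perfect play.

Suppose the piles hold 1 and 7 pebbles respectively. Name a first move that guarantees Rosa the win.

Compute win/loss labels from the base case upward. A position with no move is L. Any other position is W if it can reach an L in one move, else L.
No move ever increases a pile, so every position that can arise here has a ≤ 1 and b ≤ 7; it is enough to label the cells with 0 ≤ a ≤ 1 and 0 ≤ b ≤ 7.
Every move lowers a or b (never raises either), so fill the grid row by row in increasing a, and left to right within a row: each cell's successors are then already labelled.
      b=0  b=1  b=2  b=3  b=4  b=5  b=6  b=7
a=0:    L    W    L    W    L    W    L    W
a=1:    W    W    W    W    W    W    W    W
Cells with no legal move (terminal, hence L): (0,0).
The remaining L cells, each justified by listing all of its moves:
(0,2): →(0,1)(W) only, which is W, so L
(0,4): →(0,3)(W), (0,1)(W) — all W, so L
(0,6): →(0,5)(W), (0,3)(W), (0,1)(W) — all W, so L
Every other cell has at least one move into one of the L cells above, so it is W.
From (1,7), the L positions reachable in one move are: (0,6).

Move to (0,6).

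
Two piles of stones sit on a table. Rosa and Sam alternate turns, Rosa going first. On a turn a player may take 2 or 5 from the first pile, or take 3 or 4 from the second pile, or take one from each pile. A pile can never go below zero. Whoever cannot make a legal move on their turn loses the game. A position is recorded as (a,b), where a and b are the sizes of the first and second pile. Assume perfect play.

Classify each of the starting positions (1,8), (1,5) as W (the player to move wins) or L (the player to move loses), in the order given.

(1,8): W, (1,5): L

Work bottom-up. With no move the player to move loses. Otherwise the position is W if at least one move leads to an L position for the opponent, and L if every move leads to a W.
No move ever increases a pile, so every position that can arise here has a ≤ 1 and b ≤ 8; it is enough to label the cells with 0 ≤ a ≤ 1 and 0 ≤ b ≤ 8.
Every move lowers a or b (never raises either), so fill the grid row by row in increasing a, and left to right within a row: each cell's successors are then already labelled.
      b=0  b=1  b=2  b=3  b=4  b=5  b=6  b=7  b=8
a=0:    L    L    L    W    W    W    W    L    L
a=1:    L    W    W    W    W    L    L    L    W
Cells with no legal move (terminal, hence L): (0,0), (0,1), (0,2), (1,0).
The remaining L cells, each justified by listing all of its moves:
(0,7): →(0,4)(W), (0,3)(W) — all W, so L
(0,8): →(0,5)(W), (0,4)(W) — all W, so L
(1,5): →(1,2)(W), (1,1)(W), (0,4)(W) — all W, so L
(1,6): →(1,3)(W), (1,2)(W), (0,5)(W) — all W, so L
(1,7): →(1,4)(W), (1,3)(W), (0,6)(W) — all W, so L
Every other cell has at least one move into one of the L cells above, so it is W.
(1,8): the move to (1,5) reaches an L cell, so W
(1,5): one of the L cells justified above, so L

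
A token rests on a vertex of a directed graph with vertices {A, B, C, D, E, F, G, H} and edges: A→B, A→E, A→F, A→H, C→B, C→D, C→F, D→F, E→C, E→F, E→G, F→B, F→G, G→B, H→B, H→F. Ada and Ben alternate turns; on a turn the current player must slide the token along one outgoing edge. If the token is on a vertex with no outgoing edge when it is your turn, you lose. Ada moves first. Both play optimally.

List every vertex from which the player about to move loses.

B, D, E

Work bottom-up. With no move the player to move loses. Otherwise the position is W if at least one move leads to an L position for the opponent, and L if every move leads to a W.
Every edge goes from a vertex to one that appears earlier in the order B, G, F, D, C, E, H, A, so processing vertices in that order labels each vertex after all of its successors.
B: no outgoing edge → L
G: W (go to B, an L position)
F: W (go to B, an L position)
D: L (sole option F(W) is W)
C: W (go to D, an L position)
E: L (options C(W), F(W), G(W) are all W)
H: W (go to B, an L position)
A: W (go to E, an L position)
Reading off the rows marked L gives the requested list; there are 3 such vertices.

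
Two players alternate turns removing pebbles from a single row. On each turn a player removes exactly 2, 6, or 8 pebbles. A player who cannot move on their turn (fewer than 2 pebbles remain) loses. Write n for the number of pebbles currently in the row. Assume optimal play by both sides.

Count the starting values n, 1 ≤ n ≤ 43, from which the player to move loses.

Build the W/L table. Terminal = L. A non-terminal position is W if it has a move to some L; otherwise it is L.
n=0: no move → L
n=1: no move → L
n=2: W (go to 0, an L position)
n=3: W (go to 1, an L position)
n=4: L (sole option 2(W) is W)
n=5: L (sole option 3(W) is W)
n=6: W (go to 4, an L position)
n=7: W (go to 5, an L position)
n=8: W (go to 0, an L position)
n=9: W (go to 1, an L position)
n=10: W (go to 4, an L position)
n=11: W (go to 5, an L position)
n=12: W (go to 4, an L position)
n=13: W (go to 5, an L position)
n=14: L (options 12(W), 8(W), 6(W) are all W)
n=15: L (options 13(W), 9(W), 7(W) are all W)
n=16: W (go to 14, an L position)
n=17: W (go to 15, an L position)
n=18: L (options 16(W), 12(W), 10(W) are all W)
n=19: L (options 17(W), 13(W), 11(W) are all W)
n=20: W (go to 18, an L position)
n=21: W (go to 19, an L position)
n=22: W (go to 14, an L position)
n=23: W (go to 15, an L position)
n=24: W (go to 18, an L position)
n=25: W (go to 19, an L position)
n=26: W (go to 18, an L position)
n=27: W (go to 19, an L position)
n=28: L (options 26(W), 22(W), 20(W) are all W)
n=29: L (options 27(W), 23(W), 21(W) are all W)
n=30: W (go to 28, an L position)
n=31: W (go to 29, an L position)
n=32: L (options 30(W), 26(W), 24(W) are all W)
n=33: L (options 31(W), 27(W), 25(W) are all W)
n=34: W (go to 32, an L position)
n=35: W (go to 33, an L position)
n=36: W (go to 28, an L position)
n=37: W (go to 29, an L position)
n=38: W (go to 32, an L position)
n=39: W (go to 33, an L position)
n=40: W (go to 32, an L position)
n=41: W (go to 33, an L position)
n=42: L (options 40(W), 36(W), 34(W) are all W)
n=43: L (options 41(W), 37(W), 35(W) are all W)
L entries with 1 ≤ n ≤ 43 (n=0 is outside the asked range and is not counted): n = 1, 4, 5, 14, 15, 18, 19, 28, 29, 32, 33, 42, 43; that makes 13.

13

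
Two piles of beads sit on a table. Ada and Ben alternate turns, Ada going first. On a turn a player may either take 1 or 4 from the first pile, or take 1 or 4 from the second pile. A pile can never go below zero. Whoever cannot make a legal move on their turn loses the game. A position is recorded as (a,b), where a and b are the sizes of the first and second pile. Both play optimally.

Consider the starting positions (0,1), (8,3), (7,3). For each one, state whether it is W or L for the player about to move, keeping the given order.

Use the standard recursion: the mover loses at a terminal position; elsewhere, the mover wins exactly when some move hands the opponent an L position.
No move ever increases a pile, so every position that can arise here has a ≤ 8 and b ≤ 3; it is enough to label the cells with 0 ≤ a ≤ 8 and 0 ≤ b ≤ 3.
Every move lowers a or b (never raises either), so fill the grid row by row in increasing a, and left to right within a row: each cell's successors are then already labelled.
      b=0  b=1  b=2  b=3
a=0:    L    W    L    W
a=1:    W    L    W    L
a=2:    L    W    L    W
a=3:    W    L    W    L
a=4:    W    W    W    W
a=5:    L    W    L    W
a=6:    W    L    W    L
a=7:    L    W    L    W
a=8:    W    L    W    L
Cells with no legal move (terminal, hence L): (0,0).
The remaining L cells, each justified by listing all of its moves:
(0,2): →(0,1)(W) only, which is W, so L
(1,1): →(0,1)(W), (1,0)(W) — all W, so L
(1,3): →(0,3)(W), (1,2)(W) — all W, so L
(2,0): →(1,0)(W) only, which is W, so L
(2,2): →(1,2)(W), (2,1)(W) — all W, so L
(3,1): →(2,1)(W), (3,0)(W) — all W, so L
(3,3): →(2,3)(W), (3,2)(W) — all W, so L
(5,0): →(4,0)(W), (1,0)(W) — all W, so L
(5,2): →(4,2)(W), (1,2)(W), (5,1)(W) — all W, so L
(6,1): →(5,1)(W), (2,1)(W), (6,0)(W) — all W, so L
(6,3): →(5,3)(W), (2,3)(W), (6,2)(W) — all W, so L
(7,0): →(6,0)(W), (3,0)(W) — all W, so L
(7,2): →(6,2)(W), (3,2)(W), (7,1)(W) — all W, so L
(8,1): →(7,1)(W), (4,1)(W), (8,0)(W) — all W, so L
(8,3): →(7,3)(W), (4,3)(W), (8,2)(W) — all W, so L
Every other cell has at least one move into one of the L cells above, so it is W.
(0,1): the move to (0,0) reaches an L cell, so W
(8,3): one of the L cells justified above, so L
(7,3): the move to (6,3) reaches an L cell, so W

(0,1): W, (8,3): L, (7,3): W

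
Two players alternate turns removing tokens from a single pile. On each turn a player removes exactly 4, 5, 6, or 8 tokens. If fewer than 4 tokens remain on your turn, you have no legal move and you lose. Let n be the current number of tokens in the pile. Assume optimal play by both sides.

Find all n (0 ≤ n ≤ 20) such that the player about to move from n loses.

Classify positions by backward induction: terminal positions (no move available) are L. From any other position, the mover wins iff some move reaches an L.
n=0: no move → L
n=1: no move → L
n=2: no move → L
n=3: no move → L
n=4: reaches L-position 0 → W
n=5: reaches L-position 1 → W
n=6: reaches L-position 2 → W
n=7: reaches L-position 3 → W
n=8: reaches L-position 3 → W
n=9: reaches L-position 3 → W
n=10: reaches L-position 2 → W
n=11: reaches L-position 3 → W
n=12: only reaches 8(W), 7(W), 6(W), 4(W), all W → L
n=13: only reaches 9(W), 8(W), 7(W), 5(W), all W → L
n=14: only reaches 10(W), 9(W), 8(W), 6(W), all W → L
n=15: only reaches 11(W), 10(W), 9(W), 7(W), all W → L
n=16: reaches L-position 12 → W
n=17: reaches L-position 13 → W
n=18: reaches L-position 14 → W
n=19: reaches L-position 15 → W
n=20: reaches L-position 15 → W
Reading off the rows marked L gives the requested list; there are 8 such values of n.

0, 1, 2, 3, 12, 13, 14, 15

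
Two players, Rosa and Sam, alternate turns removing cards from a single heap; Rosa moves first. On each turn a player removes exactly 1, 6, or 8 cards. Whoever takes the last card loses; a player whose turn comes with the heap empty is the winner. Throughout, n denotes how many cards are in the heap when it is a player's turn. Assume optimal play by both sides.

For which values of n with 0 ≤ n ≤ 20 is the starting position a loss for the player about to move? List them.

1, 3, 5, 8, 10, 12, 15, 17, 19

Work bottom-up. With no move the player to move wins. Otherwise the position is W if at least one move leads to an L position for the opponent, and L if every move leads to a W.
n=0: no move; the opponent has just taken the last card and therefore loses → W
n=1: L (sole option 0(W) is W)
n=2: W (go to 1, an L position)
n=3: L (sole option 2(W) is W)
n=4: W (go to 3, an L position)
n=5: L (sole option 4(W) is W)
n=6: W (go to 5, an L position)
n=7: W (go to 1, an L position)
n=8: L (options 7(W), 2(W), 0(W) are all W)
n=9: W (go to 8, an L position)
n=10: L (options 9(W), 4(W), 2(W) are all W)
n=11: W (go to 10, an L position)
n=12: L (options 11(W), 6(W), 4(W) are all W)
n=13: W (go to 12, an L position)
n=14: W (go to 8, an L position)
n=15: L (options 14(W), 9(W), 7(W) are all W)
n=16: W (go to 15, an L position)
n=17: L (options 16(W), 11(W), 9(W) are all W)
n=18: W (go to 17, an L position)
n=19: L (options 18(W), 13(W), 11(W) are all W)
n=20: W (go to 19, an L position)
The losing starting values of n are exactly the entries labelled L in this table (9 of them).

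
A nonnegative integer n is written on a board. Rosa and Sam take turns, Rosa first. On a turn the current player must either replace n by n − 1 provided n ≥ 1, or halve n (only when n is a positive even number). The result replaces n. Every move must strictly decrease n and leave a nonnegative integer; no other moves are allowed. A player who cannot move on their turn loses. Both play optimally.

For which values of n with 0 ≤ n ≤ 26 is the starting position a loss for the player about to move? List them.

0, 2, 5, 7, 9, 11, 13, 15, 17, 19, 21, 23, 25

Label each position W (a win for the player to move) or L (a loss). A position with no legal move is L; any other position is W exactly when some move reaches an L, and L when every move reaches a W.
n=0: no move → L
n=1: can move to 0, which is L ⇒ W
n=2: the only move is to 1(W), a W ⇒ L
n=3: can move to 2, which is L ⇒ W
n=4: can move to 2, which is L ⇒ W
n=5: the only move is to 4(W), a W ⇒ L
n=6: can move to 5, which is L ⇒ W
n=7: the only move is to 6(W), a W ⇒ L
n=8: can move to 7, which is L ⇒ W
n=9: the only move is to 8(W), a W ⇒ L
n=10: can move to 5, which is L ⇒ W
n=11: the only move is to 10(W), a W ⇒ L
n=12: can move to 11, which is L ⇒ W
n=13: the only move is to 12(W), a W ⇒ L
n=14: can move to 7, which is L ⇒ W
n=15: the only move is to 14(W), a W ⇒ L
n=16: can move to 15, which is L ⇒ W
n=17: the only move is to 16(W), a W ⇒ L
n=18: can move to 9, which is L ⇒ W
n=19: the only move is to 18(W), a W ⇒ L
n=20: can move to 19, which is L ⇒ W
n=21: the only move is to 20(W), a W ⇒ L
n=22: can move to 11, which is L ⇒ W
n=23: the only move is to 22(W), a W ⇒ L
n=24: can move to 23, which is L ⇒ W
n=25: the only move is to 24(W), a W ⇒ L
n=26: can move to 13, which is L ⇒ W
Reading off the rows marked L gives the requested list; there are 13 such values of n.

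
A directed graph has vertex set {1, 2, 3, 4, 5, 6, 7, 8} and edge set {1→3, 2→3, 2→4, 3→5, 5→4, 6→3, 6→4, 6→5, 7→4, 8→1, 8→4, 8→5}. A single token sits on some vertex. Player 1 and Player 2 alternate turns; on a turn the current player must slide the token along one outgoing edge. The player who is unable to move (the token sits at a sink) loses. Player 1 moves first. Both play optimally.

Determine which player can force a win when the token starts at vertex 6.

Player 1 wins.

Build the W/L table. Terminal = L. A non-terminal position is W if it has a move to some L; otherwise it is L.
Every edge goes from a vertex to one that appears earlier in the order 4, 5, 3, 6, 7, 1, 8, 2, so processing vertices in that order labels each vertex after all of its successors.
4: no outgoing edge → L
5: W (go to 4, an L position)
3: L (sole option 5(W) is W)
6: W (go to 3, an L position)
7: W (go to 4, an L position)
1: W (go to 3, an L position)
8: W (go to 4, an L position)
2: W (go to 3, an L position)
From 6 Player 1 can move to 3, reaching an L position.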